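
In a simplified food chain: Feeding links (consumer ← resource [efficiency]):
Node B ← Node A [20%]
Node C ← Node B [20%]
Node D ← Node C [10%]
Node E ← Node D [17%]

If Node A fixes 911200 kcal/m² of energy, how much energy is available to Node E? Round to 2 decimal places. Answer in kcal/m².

Node B: 911200 × 0.2 = 182240 kcal/m²
Node C: 182240 × 0.2 = 36448 kcal/m²
Node D: 36448 × 0.1 = 3644.8 kcal/m²
Node E: 3644.8 × 0.17 = 619.616 kcal/m²

619.62 kcal/m²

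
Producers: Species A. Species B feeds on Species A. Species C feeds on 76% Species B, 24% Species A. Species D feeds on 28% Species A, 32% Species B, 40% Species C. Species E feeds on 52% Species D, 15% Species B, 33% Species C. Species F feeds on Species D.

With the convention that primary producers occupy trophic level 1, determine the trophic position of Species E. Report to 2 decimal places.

3.78

Species B: 1 + 1 = 2
Species C: 1 + (0.76×2 + 0.24×1) = 2.76
Species D: 1 + (0.28×1 + 0.32×2 + 0.4×2.76) = 3.024
Species E: 1 + (0.52×3.024 + 0.15×2 + 0.33×2.76) = 3.78328
Species F: 1 + 3.024 = 4.024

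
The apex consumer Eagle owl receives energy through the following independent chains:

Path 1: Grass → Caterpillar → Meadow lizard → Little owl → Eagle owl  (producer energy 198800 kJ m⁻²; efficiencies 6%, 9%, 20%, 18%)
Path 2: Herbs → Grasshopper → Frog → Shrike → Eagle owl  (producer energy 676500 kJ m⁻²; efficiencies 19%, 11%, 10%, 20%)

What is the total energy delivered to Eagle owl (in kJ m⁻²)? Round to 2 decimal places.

Path 1: 198800 × 0.06 × 0.09 × 0.2 × 0.18 = 38.64672 kJ m⁻²
Path 2: 676500 × 0.19 × 0.11 × 0.1 × 0.2 = 282.777 kJ m⁻²
Total at Eagle owl: 38.64672 + 282.777 = 321.42372 kJ m⁻²

321.42 kJ m⁻²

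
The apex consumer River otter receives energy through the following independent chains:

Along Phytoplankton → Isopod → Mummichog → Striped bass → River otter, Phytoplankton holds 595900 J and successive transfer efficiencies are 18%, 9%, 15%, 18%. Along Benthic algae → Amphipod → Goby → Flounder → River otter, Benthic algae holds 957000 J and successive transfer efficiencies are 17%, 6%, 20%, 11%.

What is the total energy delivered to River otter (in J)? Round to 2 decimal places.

Via Phytoplankton: 595900 × 0.18 × 0.09 × 0.15 × 0.18 = 260.64666 J
Via Benthic algae: 957000 × 0.17 × 0.06 × 0.2 × 0.11 = 214.7508 J
Total at River otter: 260.64666 + 214.7508 = 475.39746 J

475.40 J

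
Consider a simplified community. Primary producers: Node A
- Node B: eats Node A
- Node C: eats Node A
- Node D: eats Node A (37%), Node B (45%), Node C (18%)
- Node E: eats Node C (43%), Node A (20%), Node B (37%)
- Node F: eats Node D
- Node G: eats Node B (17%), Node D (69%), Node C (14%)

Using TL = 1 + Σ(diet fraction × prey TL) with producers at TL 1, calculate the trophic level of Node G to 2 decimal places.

3.43

Node B: 1 + 1 = 2
Node C: 1 + 1 = 2
Node D: 1 + (0.37×1 + 0.45×2 + 0.18×2) = 2.63
Node E: 1 + (0.43×2 + 0.2×1 + 0.37×2) = 2.8
Node F: 1 + 2.63 = 3.63
Node G: 1 + (0.17×2 + 0.69×2.63 + 0.14×2) = 3.4347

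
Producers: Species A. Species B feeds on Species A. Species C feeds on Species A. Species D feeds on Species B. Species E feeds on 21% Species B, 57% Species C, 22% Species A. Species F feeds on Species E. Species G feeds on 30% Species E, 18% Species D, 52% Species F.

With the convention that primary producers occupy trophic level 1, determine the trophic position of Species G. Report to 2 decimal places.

4.34

Species B: 1 + 1 = 2
Species C: 1 + 1 = 2
Species D: 1 + 2 = 3
Species E: 1 + (0.21×2 + 0.57×2 + 0.22×1) = 2.78
Species F: 1 + 2.78 = 3.78
Species G: 1 + (0.3×2.78 + 0.18×3 + 0.52×3.78) = 4.3396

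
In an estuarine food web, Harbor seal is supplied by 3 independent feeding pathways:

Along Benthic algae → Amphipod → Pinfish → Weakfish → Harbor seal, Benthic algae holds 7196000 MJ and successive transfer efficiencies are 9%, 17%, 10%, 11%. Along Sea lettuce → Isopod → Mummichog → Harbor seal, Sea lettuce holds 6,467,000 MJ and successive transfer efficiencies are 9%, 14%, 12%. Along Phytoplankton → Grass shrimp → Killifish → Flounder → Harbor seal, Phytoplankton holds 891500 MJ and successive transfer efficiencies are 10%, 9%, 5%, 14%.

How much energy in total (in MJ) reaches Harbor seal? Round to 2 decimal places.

Via Benthic algae: 7196000 × 0.09 × 0.17 × 0.1 × 0.11 = 1211.0868 MJ
Via Sea lettuce: 6467000 × 0.09 × 0.14 × 0.12 = 9778.104 MJ
Via Phytoplankton: 891500 × 0.1 × 0.09 × 0.05 × 0.14 = 56.1645 MJ
Total at Harbor seal: 1211.0868 + 9778.104 + 56.1645 = 11045.3553 MJ

11045.36 MJ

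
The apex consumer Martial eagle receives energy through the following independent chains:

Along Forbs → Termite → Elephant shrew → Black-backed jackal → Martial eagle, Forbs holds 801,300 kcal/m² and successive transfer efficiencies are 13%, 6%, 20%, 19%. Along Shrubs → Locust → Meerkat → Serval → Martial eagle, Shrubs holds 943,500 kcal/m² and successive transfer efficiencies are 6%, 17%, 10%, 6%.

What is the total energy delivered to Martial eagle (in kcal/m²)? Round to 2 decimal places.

Via Forbs: 801300 × 0.13 × 0.06 × 0.2 × 0.19 = 237.50532 kcal/m²
Via Shrubs: 943500 × 0.06 × 0.17 × 0.1 × 0.06 = 57.7422 kcal/m²
Total at Martial eagle: 237.50532 + 57.7422 = 295.24752 kcal/m²

295.25 kcal/m²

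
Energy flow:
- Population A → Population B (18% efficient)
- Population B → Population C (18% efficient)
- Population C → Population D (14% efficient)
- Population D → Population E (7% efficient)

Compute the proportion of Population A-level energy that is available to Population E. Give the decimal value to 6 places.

Product of link efficiencies: 0.18 × 0.18 × 0.14 × 0.07 = 0.00031752

0.000318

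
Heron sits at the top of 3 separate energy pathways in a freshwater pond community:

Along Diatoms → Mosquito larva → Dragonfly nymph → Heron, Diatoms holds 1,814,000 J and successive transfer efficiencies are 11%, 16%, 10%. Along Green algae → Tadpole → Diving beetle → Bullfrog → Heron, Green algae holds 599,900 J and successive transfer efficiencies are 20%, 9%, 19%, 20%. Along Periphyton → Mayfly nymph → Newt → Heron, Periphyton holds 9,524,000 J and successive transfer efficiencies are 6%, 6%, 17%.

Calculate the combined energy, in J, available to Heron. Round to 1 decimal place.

Via Diatoms: 1814000 × 0.11 × 0.16 × 0.1 = 3192.64 J
Via Green algae: 599900 × 0.2 × 0.09 × 0.19 × 0.2 = 410.3316 J
Via Periphyton: 9524000 × 0.06 × 0.06 × 0.17 = 5828.688 J
Total at Heron: 3192.64 + 410.3316 + 5828.688 = 9431.6596 J

9431.7 J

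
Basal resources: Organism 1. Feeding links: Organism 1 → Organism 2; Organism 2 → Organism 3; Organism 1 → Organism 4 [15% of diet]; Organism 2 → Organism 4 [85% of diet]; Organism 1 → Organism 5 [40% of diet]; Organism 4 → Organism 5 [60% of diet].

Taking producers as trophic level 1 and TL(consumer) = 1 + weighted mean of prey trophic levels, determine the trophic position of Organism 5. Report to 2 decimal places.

Organism 2: 1 + 1 = 2
Organism 3: 1 + 2 = 3
Organism 4: 1 + (0.15×1 + 0.85×2) = 2.85
Organism 5: 1 + (0.4×1 + 0.6×2.85) = 3.11

3.11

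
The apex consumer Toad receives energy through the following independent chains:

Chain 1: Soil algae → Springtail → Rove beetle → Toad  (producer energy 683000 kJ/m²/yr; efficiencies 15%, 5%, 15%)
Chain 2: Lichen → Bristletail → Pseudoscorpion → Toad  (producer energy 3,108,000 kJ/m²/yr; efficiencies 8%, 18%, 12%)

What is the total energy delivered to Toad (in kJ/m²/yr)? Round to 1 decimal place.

Chain 1: 683000 × 0.15 × 0.05 × 0.15 = 768.375 kJ/m²/yr
Chain 2: 3108000 × 0.08 × 0.18 × 0.12 = 5370.624 kJ/m²/yr
Total at Toad: 768.375 + 5370.624 = 6138.999 kJ/m²/yr

6139.0 kJ/m²/yr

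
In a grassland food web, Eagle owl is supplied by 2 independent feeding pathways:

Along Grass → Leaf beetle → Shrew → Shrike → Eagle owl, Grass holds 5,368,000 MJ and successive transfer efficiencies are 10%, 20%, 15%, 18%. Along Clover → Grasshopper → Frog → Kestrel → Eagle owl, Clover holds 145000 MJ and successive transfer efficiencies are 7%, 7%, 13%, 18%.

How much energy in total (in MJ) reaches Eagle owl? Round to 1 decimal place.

Via Grass: 5368000 × 0.1 × 0.2 × 0.15 × 0.18 = 2898.72 MJ
Via Clover: 145000 × 0.07 × 0.07 × 0.13 × 0.18 = 16.6257 MJ
Total at Eagle owl: 2898.72 + 16.6257 = 2915.3457 MJ

2915.3 MJ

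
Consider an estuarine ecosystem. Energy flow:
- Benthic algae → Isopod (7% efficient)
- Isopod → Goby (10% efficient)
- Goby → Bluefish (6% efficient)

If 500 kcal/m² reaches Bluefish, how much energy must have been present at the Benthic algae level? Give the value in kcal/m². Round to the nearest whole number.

1190476 kcal/m²

Cumulative transfer efficiency: 0.07 × 0.1 × 0.06 = 0.00042
Benthic algae energy = 500 / 0.00042 = 1190476 kcal/m²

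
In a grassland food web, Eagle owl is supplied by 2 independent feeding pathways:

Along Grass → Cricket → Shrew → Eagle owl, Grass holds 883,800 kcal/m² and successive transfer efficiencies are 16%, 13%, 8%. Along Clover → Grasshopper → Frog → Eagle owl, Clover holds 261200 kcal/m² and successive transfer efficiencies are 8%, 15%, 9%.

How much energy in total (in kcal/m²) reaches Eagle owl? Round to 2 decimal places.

Via Grass: 883800 × 0.16 × 0.13 × 0.08 = 1470.6432 kcal/m²
Via Clover: 261200 × 0.08 × 0.15 × 0.09 = 282.096 kcal/m²
Total at Eagle owl: 1470.6432 + 282.096 = 1752.7392 kcal/m²

1752.74 kcal/m²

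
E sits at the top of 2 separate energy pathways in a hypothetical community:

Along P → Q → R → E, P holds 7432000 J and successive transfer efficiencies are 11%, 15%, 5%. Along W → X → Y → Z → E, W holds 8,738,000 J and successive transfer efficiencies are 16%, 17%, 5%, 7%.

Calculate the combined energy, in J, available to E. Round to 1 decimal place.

6963.3 J

Via P: 7432000 × 0.11 × 0.15 × 0.05 = 6131.4 J
Via W: 8738000 × 0.16 × 0.17 × 0.05 × 0.07 = 831.8576 J
Total at E: 6131.4 + 831.8576 = 6963.2576 J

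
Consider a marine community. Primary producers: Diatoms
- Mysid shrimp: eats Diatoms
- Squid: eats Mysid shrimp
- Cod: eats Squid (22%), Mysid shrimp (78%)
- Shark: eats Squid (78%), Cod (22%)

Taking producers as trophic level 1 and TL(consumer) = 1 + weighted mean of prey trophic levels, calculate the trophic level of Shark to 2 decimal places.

4.05

Mysid shrimp: 1 + 1 = 2
Squid: 1 + 2 = 3
Cod: 1 + (0.22×3 + 0.78×2) = 3.22
Shark: 1 + (0.78×3 + 0.22×3.22) = 4.0484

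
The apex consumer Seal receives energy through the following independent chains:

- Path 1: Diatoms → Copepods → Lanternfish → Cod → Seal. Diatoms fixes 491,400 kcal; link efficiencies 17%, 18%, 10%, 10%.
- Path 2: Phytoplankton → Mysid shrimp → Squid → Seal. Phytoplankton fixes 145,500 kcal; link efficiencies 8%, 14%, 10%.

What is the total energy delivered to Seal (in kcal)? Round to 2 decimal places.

313.33 kcal

Path 1: 491400 × 0.17 × 0.18 × 0.1 × 0.1 = 150.3684 kcal
Path 2: 145500 × 0.08 × 0.14 × 0.1 = 162.96 kcal
Total at Seal: 150.3684 + 162.96 = 313.3284 kcal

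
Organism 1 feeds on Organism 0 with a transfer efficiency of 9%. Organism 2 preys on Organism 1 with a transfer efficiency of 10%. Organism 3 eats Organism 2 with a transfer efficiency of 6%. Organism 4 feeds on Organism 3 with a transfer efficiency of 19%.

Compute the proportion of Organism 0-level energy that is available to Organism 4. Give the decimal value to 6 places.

Product of link efficiencies: 0.09 × 0.1 × 0.06 × 0.19 = 0.0001026

0.000103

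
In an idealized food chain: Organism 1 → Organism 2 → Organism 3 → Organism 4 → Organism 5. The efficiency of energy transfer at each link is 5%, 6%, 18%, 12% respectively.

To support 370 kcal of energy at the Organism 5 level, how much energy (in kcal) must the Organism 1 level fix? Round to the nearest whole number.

Cumulative transfer efficiency: 0.05 × 0.06 × 0.18 × 0.12 = 0.0000648
Organism 1 energy = 370 / 0.0000648 = 5709877 kcal

5709877 kcal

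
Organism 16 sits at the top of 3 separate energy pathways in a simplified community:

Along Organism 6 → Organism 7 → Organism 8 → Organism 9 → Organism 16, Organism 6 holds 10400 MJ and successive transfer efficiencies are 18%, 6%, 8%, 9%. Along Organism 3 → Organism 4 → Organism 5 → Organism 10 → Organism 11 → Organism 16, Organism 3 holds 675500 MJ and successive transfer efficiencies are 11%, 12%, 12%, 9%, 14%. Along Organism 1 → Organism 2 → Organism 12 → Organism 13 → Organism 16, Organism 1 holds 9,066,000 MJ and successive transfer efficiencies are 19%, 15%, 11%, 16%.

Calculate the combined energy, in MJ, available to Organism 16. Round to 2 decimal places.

4561.80 MJ

Via Organism 6: 10400 × 0.18 × 0.06 × 0.08 × 0.09 = 0.808704 MJ
Via Organism 3: 675500 × 0.11 × 0.12 × 0.12 × 0.09 × 0.14 = 13.4818992 MJ
Via Organism 1: 9066000 × 0.19 × 0.15 × 0.11 × 0.16 = 4547.5056 MJ
Total at Organism 16: 0.808704 + 13.4818992 + 4547.5056 = 4561.7962032 MJ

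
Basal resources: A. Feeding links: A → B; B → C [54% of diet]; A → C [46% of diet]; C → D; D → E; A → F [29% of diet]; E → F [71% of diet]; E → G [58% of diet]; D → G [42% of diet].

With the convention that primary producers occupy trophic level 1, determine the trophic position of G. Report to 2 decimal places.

B: 1 + 1 = 2
C: 1 + (0.54×2 + 0.46×1) = 2.54
D: 1 + 2.54 = 3.54
E: 1 + 3.54 = 4.54
F: 1 + (0.29×1 + 0.71×4.54) = 4.5134
G: 1 + (0.58×4.54 + 0.42×3.54) = 5.12

5.12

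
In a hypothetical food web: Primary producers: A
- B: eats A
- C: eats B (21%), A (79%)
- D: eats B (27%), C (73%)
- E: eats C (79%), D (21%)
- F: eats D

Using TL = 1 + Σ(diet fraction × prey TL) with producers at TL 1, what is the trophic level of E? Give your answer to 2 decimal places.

B: 1 + 1 = 2
C: 1 + (0.21×2 + 0.79×1) = 2.21
D: 1 + (0.27×2 + 0.73×2.21) = 3.1533
E: 1 + (0.79×2.21 + 0.21×3.1533) = 3.408093
F: 1 + 3.1533 = 4.1533

3.41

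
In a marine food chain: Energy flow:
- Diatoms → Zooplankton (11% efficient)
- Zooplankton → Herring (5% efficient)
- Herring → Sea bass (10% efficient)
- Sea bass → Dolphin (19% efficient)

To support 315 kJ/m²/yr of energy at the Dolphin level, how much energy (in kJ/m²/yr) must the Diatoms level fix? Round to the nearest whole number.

3014354 kJ/m²/yr

Cumulative transfer efficiency: 0.11 × 0.05 × 0.1 × 0.19 = 0.0001045
Diatoms energy = 315 / 0.0001045 = 3014354 kJ/m²/yr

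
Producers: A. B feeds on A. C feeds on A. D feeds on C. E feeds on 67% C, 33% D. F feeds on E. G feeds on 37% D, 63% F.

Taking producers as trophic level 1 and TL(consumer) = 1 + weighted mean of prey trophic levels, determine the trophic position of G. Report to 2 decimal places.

B: 1 + 1 = 2
C: 1 + 1 = 2
D: 1 + 2 = 3
E: 1 + (0.67×2 + 0.33×3) = 3.33
F: 1 + 3.33 = 4.33
G: 1 + (0.37×3 + 0.63×4.33) = 4.8379

4.84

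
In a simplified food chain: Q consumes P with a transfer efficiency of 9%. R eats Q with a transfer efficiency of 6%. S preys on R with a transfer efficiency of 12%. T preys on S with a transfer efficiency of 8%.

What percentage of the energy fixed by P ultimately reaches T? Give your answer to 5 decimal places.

Product of link efficiencies: 0.09 × 0.06 × 0.12 × 0.08 = 0.00005184
As a percentage: 0.00005184 × 100 = 0.00518%

0.00518%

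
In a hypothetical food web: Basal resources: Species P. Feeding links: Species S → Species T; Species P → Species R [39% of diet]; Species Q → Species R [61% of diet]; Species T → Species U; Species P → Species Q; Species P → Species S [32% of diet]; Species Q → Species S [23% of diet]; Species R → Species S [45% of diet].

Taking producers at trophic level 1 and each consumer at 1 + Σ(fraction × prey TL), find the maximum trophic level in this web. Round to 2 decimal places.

4.95

Species Q: 1 + 1 = 2
Species R: 1 + (0.39×1 + 0.61×2) = 2.61
Species S: 1 + (0.45×2.61 + 0.23×2 + 0.32×1) = 2.9545
Species T: 1 + 2.9545 = 3.9545
Species U: 1 + 3.9545 = 4.9545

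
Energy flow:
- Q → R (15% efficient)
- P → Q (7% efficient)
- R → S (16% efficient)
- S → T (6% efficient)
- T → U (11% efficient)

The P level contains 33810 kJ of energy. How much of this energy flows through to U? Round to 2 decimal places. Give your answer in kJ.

0.37 kJ

Q: 33810 × 0.07 = 2366.7 kJ
R: 2366.7 × 0.15 = 355.005 kJ
S: 355.005 × 0.16 = 56.8008 kJ
T: 56.8008 × 0.06 = 3.408048 kJ
U: 3.408048 × 0.11 = 0.37488528 kJ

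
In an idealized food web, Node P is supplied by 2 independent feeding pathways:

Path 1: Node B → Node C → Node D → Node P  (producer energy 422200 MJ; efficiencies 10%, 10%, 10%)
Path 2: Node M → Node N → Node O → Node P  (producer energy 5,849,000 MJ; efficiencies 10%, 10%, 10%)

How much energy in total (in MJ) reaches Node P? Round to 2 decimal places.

6271.20 MJ

Path 1: 422200 × 0.1 × 0.1 × 0.1 = 422.2 MJ
Path 2: 5849000 × 0.1 × 0.1 × 0.1 = 5849 MJ
Total at Node P: 422.2 + 5849 = 6271.2 MJ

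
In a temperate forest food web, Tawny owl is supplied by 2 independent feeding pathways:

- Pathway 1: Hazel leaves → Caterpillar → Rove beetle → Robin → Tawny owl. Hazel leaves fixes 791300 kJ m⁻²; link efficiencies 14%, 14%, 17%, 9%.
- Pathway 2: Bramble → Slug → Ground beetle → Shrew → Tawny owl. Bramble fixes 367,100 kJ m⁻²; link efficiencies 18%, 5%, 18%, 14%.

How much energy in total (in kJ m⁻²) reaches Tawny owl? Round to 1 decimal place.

320.6 kJ m⁻²

Pathway 1: 791300 × 0.14 × 0.14 × 0.17 × 0.09 = 237.295044 kJ m⁻²
Pathway 2: 367100 × 0.18 × 0.05 × 0.18 × 0.14 = 83.25828 kJ m⁻²
Total at Tawny owl: 237.295044 + 83.25828 = 320.553324 kJ m⁻²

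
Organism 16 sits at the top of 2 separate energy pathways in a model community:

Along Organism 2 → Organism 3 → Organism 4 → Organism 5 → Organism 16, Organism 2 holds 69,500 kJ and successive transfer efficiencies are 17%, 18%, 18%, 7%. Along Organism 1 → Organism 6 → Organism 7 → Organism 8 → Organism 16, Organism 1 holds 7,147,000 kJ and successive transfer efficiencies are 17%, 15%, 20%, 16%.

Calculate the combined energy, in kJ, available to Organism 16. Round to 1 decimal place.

Via Organism 2: 69500 × 0.17 × 0.18 × 0.18 × 0.07 = 26.79642 kJ
Via Organism 1: 7147000 × 0.17 × 0.15 × 0.2 × 0.16 = 5831.952 kJ
Total at Organism 16: 26.79642 + 5831.952 = 5858.74842 kJ

5858.7 kJ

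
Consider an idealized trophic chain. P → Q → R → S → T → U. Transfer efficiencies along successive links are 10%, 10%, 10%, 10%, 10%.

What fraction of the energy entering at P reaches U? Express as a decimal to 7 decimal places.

Product of link efficiencies: 0.1 × 0.1 × 0.1 × 0.1 × 0.1 = 0.00001

0.0000100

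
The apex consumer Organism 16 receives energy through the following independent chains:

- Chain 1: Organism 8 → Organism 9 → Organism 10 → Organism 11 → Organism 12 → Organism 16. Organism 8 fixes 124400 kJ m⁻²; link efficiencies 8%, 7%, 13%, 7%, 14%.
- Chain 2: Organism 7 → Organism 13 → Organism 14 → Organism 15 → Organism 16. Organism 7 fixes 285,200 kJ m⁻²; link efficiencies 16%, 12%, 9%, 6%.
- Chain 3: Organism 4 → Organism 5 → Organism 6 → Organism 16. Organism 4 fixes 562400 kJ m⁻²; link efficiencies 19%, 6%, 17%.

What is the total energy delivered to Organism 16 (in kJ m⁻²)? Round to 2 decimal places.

Chain 1: 124400 × 0.08 × 0.07 × 0.13 × 0.07 × 0.14 = 0.88751936 kJ m⁻²
Chain 2: 285200 × 0.16 × 0.12 × 0.09 × 0.06 = 29.569536 kJ m⁻²
Chain 3: 562400 × 0.19 × 0.06 × 0.17 = 1089.9312 kJ m⁻²
Total at Organism 16: 0.88751936 + 29.569536 + 1089.9312 = 1120.38825536 kJ m⁻²

1120.39 kJ m⁻²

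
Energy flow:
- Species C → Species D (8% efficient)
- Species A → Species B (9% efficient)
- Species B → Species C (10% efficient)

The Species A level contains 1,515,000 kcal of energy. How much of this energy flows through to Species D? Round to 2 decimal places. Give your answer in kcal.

1090.80 kcal

Species B: 1515000 × 0.09 = 136350 kcal
Species C: 136350 × 0.1 = 13635 kcal
Species D: 13635 × 0.08 = 1090.8 kcal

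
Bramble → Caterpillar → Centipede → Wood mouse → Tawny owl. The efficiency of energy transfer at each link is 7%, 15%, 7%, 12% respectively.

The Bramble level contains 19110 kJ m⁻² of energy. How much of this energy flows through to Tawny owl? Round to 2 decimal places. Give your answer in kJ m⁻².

Caterpillar: 19110 × 0.07 = 1337.7 kJ m⁻²
Centipede: 1337.7 × 0.15 = 200.655 kJ m⁻²
Wood mouse: 200.655 × 0.07 = 14.04585 kJ m⁻²
Tawny owl: 14.04585 × 0.12 = 1.685502 kJ m⁻²

1.69 kJ m⁻²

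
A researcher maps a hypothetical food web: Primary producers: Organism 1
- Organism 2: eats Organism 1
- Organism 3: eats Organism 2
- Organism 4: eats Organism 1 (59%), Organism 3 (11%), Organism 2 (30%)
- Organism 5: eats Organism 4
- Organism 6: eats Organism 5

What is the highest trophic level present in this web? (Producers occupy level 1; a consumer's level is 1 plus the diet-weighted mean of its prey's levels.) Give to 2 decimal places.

4.52

Organism 2: 1 + 1 = 2
Organism 3: 1 + 2 = 3
Organism 4: 1 + (0.59×1 + 0.11×3 + 0.3×2) = 2.52
Organism 5: 1 + 2.52 = 3.52
Organism 6: 1 + 3.52 = 4.52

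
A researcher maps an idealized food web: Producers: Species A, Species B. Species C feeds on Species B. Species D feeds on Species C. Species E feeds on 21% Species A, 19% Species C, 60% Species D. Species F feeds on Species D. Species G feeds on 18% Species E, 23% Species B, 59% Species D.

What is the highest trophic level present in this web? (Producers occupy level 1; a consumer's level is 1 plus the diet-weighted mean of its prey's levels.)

4

Species C: 1 + 1 = 2
Species D: 1 + 2 = 3
Species E: 1 + (0.21×1 + 0.19×2 + 0.6×3) = 3.39
Species F: 1 + 3 = 4
Species G: 1 + (0.18×3.39 + 0.23×1 + 0.59×3) = 3.6102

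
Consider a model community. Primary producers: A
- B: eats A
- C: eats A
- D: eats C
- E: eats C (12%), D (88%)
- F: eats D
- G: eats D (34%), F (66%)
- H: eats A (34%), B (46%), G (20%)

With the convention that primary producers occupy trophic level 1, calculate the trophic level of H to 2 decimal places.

3.19

B: 1 + 1 = 2
C: 1 + 1 = 2
D: 1 + 2 = 3
E: 1 + (0.12×2 + 0.88×3) = 3.88
F: 1 + 3 = 4
G: 1 + (0.34×3 + 0.66×4) = 4.66
H: 1 + (0.34×1 + 0.46×2 + 0.2×4.66) = 3.192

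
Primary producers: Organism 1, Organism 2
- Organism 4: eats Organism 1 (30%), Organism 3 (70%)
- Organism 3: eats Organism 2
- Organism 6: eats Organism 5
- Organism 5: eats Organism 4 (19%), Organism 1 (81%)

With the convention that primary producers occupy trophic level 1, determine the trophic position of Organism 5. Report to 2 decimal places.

2.32

Organism 3: 1 + 1 = 2
Organism 4: 1 + (0.3×1 + 0.7×2) = 2.7
Organism 5: 1 + (0.19×2.7 + 0.81×1) = 2.323
Organism 6: 1 + 2.323 = 3.323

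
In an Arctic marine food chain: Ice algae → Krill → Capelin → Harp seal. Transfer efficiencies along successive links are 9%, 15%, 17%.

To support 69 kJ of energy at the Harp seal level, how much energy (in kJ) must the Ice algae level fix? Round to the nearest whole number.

30065 kJ

Cumulative transfer efficiency: 0.09 × 0.15 × 0.17 = 0.002295
Ice algae energy = 69 / 0.002295 = 30065 kJ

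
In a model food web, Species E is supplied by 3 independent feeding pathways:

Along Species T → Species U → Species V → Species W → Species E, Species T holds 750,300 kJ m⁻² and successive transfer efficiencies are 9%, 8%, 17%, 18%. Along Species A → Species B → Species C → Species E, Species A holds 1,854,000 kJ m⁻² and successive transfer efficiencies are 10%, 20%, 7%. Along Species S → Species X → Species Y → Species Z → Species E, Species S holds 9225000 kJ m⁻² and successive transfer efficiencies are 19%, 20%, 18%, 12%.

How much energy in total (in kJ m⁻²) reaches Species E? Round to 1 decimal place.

10332.8 kJ m⁻²

Via Species T: 750300 × 0.09 × 0.08 × 0.17 × 0.18 = 165.306096 kJ m⁻²
Via Species A: 1854000 × 0.1 × 0.2 × 0.07 = 2595.6 kJ m⁻²
Via Species S: 9225000 × 0.19 × 0.2 × 0.18 × 0.12 = 7571.88 kJ m⁻²
Total at Species E: 165.306096 + 2595.6 + 7571.88 = 10332.786096 kJ m⁻²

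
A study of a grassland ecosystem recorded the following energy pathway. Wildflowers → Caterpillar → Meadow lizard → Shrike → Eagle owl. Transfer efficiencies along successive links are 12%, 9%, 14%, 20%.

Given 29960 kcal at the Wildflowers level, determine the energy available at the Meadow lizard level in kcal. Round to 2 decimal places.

Caterpillar: 29960 × 0.12 = 3595.2 kcal
Meadow lizard: 3595.2 × 0.09 = 323.568 kcal

323.57 kcal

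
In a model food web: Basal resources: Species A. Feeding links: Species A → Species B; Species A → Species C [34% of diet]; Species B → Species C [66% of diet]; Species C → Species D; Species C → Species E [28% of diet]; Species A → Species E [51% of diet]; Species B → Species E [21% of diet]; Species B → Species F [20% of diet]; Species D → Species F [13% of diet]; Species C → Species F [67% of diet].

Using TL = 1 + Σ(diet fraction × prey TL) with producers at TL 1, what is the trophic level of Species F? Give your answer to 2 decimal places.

Species B: 1 + 1 = 2
Species C: 1 + (0.34×1 + 0.66×2) = 2.66
Species D: 1 + 2.66 = 3.66
Species E: 1 + (0.28×2.66 + 0.51×1 + 0.21×2) = 2.6748
Species F: 1 + (0.2×2 + 0.13×3.66 + 0.67×2.66) = 3.658

3.66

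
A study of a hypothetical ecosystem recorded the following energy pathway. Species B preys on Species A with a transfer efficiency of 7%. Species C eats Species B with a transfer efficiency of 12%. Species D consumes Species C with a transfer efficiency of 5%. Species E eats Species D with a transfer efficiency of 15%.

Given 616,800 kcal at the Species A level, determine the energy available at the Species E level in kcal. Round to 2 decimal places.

Species B: 616800 × 0.07 = 43176 kcal
Species C: 43176 × 0.12 = 5181.12 kcal
Species D: 5181.12 × 0.05 = 259.056 kcal
Species E: 259.056 × 0.15 = 38.8584 kcal

38.86 kcal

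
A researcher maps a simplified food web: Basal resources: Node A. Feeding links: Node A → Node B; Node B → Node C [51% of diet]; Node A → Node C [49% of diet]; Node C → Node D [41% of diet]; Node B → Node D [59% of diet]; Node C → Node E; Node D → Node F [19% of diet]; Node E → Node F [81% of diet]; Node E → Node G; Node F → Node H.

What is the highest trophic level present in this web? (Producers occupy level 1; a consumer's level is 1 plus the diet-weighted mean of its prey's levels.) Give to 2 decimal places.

5.45

Node B: 1 + 1 = 2
Node C: 1 + (0.51×2 + 0.49×1) = 2.51
Node D: 1 + (0.41×2.51 + 0.59×2) = 3.2091
Node E: 1 + 2.51 = 3.51
Node F: 1 + (0.19×3.2091 + 0.81×3.51) = 4.452829
Node G: 1 + 3.51 = 4.51
Node H: 1 + 4.452829 = 5.452829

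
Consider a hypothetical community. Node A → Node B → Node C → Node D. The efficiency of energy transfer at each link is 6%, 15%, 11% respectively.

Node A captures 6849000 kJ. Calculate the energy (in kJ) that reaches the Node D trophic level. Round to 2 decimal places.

Node B: 6849000 × 0.06 = 410940 kJ
Node C: 410940 × 0.15 = 61641 kJ
Node D: 61641 × 0.11 = 6780.51 kJ

6780.51 kJ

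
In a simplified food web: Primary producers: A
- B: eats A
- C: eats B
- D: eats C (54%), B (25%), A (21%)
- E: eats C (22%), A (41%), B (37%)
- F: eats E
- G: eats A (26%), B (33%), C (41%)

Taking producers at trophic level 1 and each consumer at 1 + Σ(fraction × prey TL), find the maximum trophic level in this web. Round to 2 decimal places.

3.81

B: 1 + 1 = 2
C: 1 + 2 = 3
D: 1 + (0.54×3 + 0.25×2 + 0.21×1) = 3.33
E: 1 + (0.22×3 + 0.41×1 + 0.37×2) = 2.81
F: 1 + 2.81 = 3.81
G: 1 + (0.26×1 + 0.33×2 + 0.41×3) = 3.15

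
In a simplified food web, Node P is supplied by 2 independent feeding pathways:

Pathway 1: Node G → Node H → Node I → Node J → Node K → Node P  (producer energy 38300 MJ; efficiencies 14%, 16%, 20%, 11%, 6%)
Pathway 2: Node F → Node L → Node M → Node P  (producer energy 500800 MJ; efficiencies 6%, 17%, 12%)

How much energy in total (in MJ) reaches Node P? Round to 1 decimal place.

614.1 MJ

Pathway 1: 38300 × 0.14 × 0.16 × 0.2 × 0.11 × 0.06 = 1.1324544 MJ
Pathway 2: 500800 × 0.06 × 0.17 × 0.12 = 612.9792 MJ
Total at Node P: 1.1324544 + 612.9792 = 614.1116544 MJ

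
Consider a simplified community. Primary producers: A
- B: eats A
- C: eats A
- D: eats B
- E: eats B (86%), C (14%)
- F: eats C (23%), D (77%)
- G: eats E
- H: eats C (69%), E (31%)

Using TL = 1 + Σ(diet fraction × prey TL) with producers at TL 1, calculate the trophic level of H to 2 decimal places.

B: 1 + 1 = 2
C: 1 + 1 = 2
D: 1 + 2 = 3
E: 1 + (0.86×2 + 0.14×2) = 3
F: 1 + (0.23×2 + 0.77×3) = 3.77
G: 1 + 3 = 4
H: 1 + (0.69×2 + 0.31×3) = 3.31

3.31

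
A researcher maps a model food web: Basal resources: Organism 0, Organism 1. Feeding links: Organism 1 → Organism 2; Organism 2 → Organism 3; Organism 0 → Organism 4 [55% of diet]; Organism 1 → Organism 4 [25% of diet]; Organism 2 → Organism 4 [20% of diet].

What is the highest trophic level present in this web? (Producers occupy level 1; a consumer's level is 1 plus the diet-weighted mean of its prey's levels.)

Organism 2: 1 + 1 = 2
Organism 3: 1 + 2 = 3
Organism 4: 1 + (0.55×1 + 0.25×1 + 0.2×2) = 2.2

3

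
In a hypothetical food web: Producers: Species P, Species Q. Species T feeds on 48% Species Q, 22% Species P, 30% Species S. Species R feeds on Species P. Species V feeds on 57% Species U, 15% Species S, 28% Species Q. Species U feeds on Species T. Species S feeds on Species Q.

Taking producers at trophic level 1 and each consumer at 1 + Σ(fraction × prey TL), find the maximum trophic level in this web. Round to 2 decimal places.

Species R: 1 + 1 = 2
Species S: 1 + 1 = 2
Species T: 1 + (0.48×1 + 0.22×1 + 0.3×2) = 2.3
Species U: 1 + 2.3 = 3.3
Species V: 1 + (0.57×3.3 + 0.15×2 + 0.28×1) = 3.461

3.46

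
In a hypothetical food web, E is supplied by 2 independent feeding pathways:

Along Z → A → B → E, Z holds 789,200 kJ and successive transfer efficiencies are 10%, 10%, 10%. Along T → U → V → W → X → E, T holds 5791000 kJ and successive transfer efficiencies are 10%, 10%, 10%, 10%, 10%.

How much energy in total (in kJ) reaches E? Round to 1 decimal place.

Via Z: 789200 × 0.1 × 0.1 × 0.1 = 789.2 kJ
Via T: 5791000 × 0.1 × 0.1 × 0.1 × 0.1 × 0.1 = 57.91 kJ
Total at E: 789.2 + 57.91 = 847.11 kJ

847.1 kJ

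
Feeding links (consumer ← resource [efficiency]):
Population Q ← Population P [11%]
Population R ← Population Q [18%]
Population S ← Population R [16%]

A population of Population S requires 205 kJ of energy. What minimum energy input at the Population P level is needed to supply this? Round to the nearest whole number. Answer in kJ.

Cumulative transfer efficiency: 0.11 × 0.18 × 0.16 = 0.003168
Population P energy = 205 / 0.003168 = 64710 kJ

64710 kJ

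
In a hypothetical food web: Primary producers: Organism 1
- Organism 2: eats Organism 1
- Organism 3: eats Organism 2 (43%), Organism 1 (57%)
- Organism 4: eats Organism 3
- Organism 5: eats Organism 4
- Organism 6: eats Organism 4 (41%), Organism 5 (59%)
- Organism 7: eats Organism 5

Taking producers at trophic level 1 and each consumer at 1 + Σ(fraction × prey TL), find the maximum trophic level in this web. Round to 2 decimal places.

Organism 2: 1 + 1 = 2
Organism 3: 1 + (0.43×2 + 0.57×1) = 2.43
Organism 4: 1 + 2.43 = 3.43
Organism 5: 1 + 3.43 = 4.43
Organism 6: 1 + (0.41×3.43 + 0.59×4.43) = 5.02
Organism 7: 1 + 4.43 = 5.43

5.43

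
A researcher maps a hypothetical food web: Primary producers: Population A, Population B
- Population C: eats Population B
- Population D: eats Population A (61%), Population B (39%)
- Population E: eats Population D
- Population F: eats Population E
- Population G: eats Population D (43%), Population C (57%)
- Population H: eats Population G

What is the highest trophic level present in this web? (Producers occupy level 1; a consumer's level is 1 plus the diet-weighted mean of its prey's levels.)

Population C: 1 + 1 = 2
Population D: 1 + (0.61×1 + 0.39×1) = 2
Population E: 1 + 2 = 3
Population F: 1 + 3 = 4
Population G: 1 + (0.43×2 + 0.57×2) = 3
Population H: 1 + 3 = 4

4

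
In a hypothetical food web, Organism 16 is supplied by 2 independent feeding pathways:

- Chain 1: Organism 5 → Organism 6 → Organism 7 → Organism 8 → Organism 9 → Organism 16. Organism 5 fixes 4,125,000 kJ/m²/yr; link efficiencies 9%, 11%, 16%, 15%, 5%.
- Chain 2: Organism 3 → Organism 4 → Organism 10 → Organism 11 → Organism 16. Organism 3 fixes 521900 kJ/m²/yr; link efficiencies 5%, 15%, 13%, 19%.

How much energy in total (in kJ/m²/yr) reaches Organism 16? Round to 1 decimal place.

145.7 kJ/m²/yr

Chain 1: 4125000 × 0.09 × 0.11 × 0.16 × 0.15 × 0.05 = 49.005 kJ/m²/yr
Chain 2: 521900 × 0.05 × 0.15 × 0.13 × 0.19 = 96.681975 kJ/m²/yr
Total at Organism 16: 49.005 + 96.681975 = 145.686975 kJ/m²/yr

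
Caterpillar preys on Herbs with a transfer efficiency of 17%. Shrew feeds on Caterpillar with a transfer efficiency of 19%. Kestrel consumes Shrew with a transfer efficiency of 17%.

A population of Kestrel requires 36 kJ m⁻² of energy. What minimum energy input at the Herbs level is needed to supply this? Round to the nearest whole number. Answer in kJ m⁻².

6556 kJ m⁻²

Cumulative transfer efficiency: 0.17 × 0.19 × 0.17 = 0.005491
Herbs energy = 36 / 0.005491 = 6556 kJ m⁻²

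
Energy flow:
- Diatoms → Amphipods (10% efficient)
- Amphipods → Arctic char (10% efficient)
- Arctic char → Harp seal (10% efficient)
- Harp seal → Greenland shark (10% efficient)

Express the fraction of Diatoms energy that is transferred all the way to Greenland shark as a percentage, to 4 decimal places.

0.0100%

Product of link efficiencies: 0.1 × 0.1 × 0.1 × 0.1 = 0.0001
As a percentage: 0.0001 × 100 = 0.0100%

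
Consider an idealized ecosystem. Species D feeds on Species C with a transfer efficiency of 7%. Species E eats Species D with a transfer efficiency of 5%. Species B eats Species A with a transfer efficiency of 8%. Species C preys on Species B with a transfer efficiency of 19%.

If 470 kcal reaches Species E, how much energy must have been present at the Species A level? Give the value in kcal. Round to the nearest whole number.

8834586 kcal

Cumulative transfer efficiency: 0.08 × 0.19 × 0.07 × 0.05 = 0.0000532
Species A energy = 470 / 0.0000532 = 8834586 kcal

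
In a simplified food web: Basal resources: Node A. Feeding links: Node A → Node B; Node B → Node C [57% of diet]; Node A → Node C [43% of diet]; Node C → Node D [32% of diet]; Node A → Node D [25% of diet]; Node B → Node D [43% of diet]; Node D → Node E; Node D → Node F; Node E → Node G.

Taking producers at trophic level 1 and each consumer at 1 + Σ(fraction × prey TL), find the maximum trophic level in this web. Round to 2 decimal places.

4.93

Node B: 1 + 1 = 2
Node C: 1 + (0.57×2 + 0.43×1) = 2.57
Node D: 1 + (0.32×2.57 + 0.25×1 + 0.43×2) = 2.9324
Node E: 1 + 2.9324 = 3.9324
Node F: 1 + 2.9324 = 3.9324
Node G: 1 + 3.9324 = 4.9324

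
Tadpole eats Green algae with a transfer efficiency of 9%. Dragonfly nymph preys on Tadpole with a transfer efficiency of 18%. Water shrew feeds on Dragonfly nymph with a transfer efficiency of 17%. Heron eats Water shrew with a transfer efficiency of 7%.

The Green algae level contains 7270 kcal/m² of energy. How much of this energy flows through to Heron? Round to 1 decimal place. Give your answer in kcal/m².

1.4 kcal/m²

Tadpole: 7270 × 0.09 = 654.3 kcal/m²
Dragonfly nymph: 654.3 × 0.18 = 117.774 kcal/m²
Water shrew: 117.774 × 0.17 = 20.02158 kcal/m²
Heron: 20.02158 × 0.07 = 1.4015106 kcal/m²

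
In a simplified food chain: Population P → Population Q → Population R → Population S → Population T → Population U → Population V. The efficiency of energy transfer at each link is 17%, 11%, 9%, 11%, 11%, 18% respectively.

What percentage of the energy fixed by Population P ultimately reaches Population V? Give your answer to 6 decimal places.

0.000367%

Product of link efficiencies: 0.17 × 0.11 × 0.09 × 0.11 × 0.11 × 0.18 = 0.000003665574
As a percentage: 0.000003665574 × 100 = 0.000367%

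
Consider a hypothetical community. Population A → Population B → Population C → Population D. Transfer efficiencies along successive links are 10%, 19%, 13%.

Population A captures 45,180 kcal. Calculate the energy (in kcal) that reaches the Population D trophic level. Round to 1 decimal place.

Population B: 45180 × 0.1 = 4518 kcal
Population C: 4518 × 0.19 = 858.42 kcal
Population D: 858.42 × 0.13 = 111.5946 kcal

111.6 kcal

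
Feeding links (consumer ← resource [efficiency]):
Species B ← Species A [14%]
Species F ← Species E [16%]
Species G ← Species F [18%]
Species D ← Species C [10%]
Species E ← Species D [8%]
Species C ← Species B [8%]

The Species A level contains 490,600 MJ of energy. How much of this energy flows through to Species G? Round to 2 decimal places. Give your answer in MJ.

Species B: 490600 × 0.14 = 68684 MJ
Species C: 68684 × 0.08 = 5494.72 MJ
Species D: 5494.72 × 0.1 = 549.472 MJ
Species E: 549.472 × 0.08 = 43.95776 MJ
Species F: 43.95776 × 0.16 = 7.0332416 MJ
Species G: 7.0332416 × 0.18 = 1.265983488 MJ

1.27 MJ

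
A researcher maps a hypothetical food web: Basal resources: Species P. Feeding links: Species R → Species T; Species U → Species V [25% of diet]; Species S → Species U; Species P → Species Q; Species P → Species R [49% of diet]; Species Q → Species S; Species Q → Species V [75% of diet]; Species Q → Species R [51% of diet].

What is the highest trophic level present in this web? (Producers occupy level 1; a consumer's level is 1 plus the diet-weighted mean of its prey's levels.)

Species Q: 1 + 1 = 2
Species R: 1 + (0.49×1 + 0.51×2) = 2.51
Species S: 1 + 2 = 3
Species T: 1 + 2.51 = 3.51
Species U: 1 + 3 = 4
Species V: 1 + (0.75×2 + 0.25×4) = 3.5

4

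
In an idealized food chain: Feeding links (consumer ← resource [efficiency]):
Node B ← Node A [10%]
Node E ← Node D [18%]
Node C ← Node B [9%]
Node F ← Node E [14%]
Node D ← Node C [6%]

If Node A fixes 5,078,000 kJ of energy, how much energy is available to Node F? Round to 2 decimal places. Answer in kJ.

69.10 kJ

Node B: 5078000 × 0.1 = 507800 kJ
Node C: 507800 × 0.09 = 45702 kJ
Node D: 45702 × 0.06 = 2742.12 kJ
Node E: 2742.12 × 0.18 = 493.5816 kJ
Node F: 493.5816 × 0.14 = 69.101424 kJ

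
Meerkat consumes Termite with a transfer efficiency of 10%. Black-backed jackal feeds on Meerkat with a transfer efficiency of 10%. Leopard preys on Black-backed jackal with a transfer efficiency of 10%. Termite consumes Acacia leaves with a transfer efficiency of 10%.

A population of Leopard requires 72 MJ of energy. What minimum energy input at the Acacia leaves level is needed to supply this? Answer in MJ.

720000 MJ

Cumulative transfer efficiency: 0.1 × 0.1 × 0.1 × 0.1 = 0.0001
Acacia leaves energy = 72 / 0.0001 = 720000 MJ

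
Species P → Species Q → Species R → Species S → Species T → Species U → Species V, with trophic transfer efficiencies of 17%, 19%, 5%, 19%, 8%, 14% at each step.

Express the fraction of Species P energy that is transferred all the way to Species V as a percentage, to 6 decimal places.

0.000344%

Product of link efficiencies: 0.17 × 0.19 × 0.05 × 0.19 × 0.08 × 0.14 = 0.00000343672
As a percentage: 0.00000343672 × 100 = 0.000344%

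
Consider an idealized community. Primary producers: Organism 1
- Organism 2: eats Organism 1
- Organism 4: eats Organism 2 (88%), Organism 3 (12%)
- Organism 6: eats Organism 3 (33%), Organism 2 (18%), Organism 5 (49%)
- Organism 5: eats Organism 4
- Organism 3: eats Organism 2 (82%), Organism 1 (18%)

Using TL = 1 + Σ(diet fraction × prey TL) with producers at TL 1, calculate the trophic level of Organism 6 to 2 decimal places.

4.30

Organism 2: 1 + 1 = 2
Organism 3: 1 + (0.82×2 + 0.18×1) = 2.82
Organism 4: 1 + (0.88×2 + 0.12×2.82) = 3.0984
Organism 5: 1 + 3.0984 = 4.0984
Organism 6: 1 + (0.33×2.82 + 0.18×2 + 0.49×4.0984) = 4.298816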